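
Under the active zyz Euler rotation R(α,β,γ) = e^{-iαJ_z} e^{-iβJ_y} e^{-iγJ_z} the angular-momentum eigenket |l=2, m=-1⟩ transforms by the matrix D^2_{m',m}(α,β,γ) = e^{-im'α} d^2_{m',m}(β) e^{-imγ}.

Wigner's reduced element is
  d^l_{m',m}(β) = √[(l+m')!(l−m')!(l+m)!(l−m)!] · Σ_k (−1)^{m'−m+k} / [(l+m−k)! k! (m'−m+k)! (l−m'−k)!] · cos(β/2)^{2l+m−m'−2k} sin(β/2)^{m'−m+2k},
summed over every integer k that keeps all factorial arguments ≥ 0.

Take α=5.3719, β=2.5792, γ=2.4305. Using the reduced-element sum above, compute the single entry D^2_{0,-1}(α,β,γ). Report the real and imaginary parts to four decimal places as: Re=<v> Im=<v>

Re=-0.4186 Im=0.3606

Split into d^2_{0,-1}(β=2.5792) × two z-phases.
Half-angle: c=0.277505, s=0.960724. N=√(2·2·1·6)=4.898979
The bounds max(0,m−m')=0 and min(l+m,l−m')=1 give 2 terms
  k=0: (−1)^1·4.8990/(2)·0.2775^3·0.9607^1 = -0.050291
  k=1: (−1)^2·4.8990/(2)·0.2775^1·0.9607^3 = +0.602758
d^2_{0,-1}(2.5792) = -0.050291 +0.602758 = +0.552467
Attach z-rotation phases: D = e^{-i(0)(5.3719)}·(+0.552467)·e^{-i(-1)(2.4305)} = -0.418576+0.360574i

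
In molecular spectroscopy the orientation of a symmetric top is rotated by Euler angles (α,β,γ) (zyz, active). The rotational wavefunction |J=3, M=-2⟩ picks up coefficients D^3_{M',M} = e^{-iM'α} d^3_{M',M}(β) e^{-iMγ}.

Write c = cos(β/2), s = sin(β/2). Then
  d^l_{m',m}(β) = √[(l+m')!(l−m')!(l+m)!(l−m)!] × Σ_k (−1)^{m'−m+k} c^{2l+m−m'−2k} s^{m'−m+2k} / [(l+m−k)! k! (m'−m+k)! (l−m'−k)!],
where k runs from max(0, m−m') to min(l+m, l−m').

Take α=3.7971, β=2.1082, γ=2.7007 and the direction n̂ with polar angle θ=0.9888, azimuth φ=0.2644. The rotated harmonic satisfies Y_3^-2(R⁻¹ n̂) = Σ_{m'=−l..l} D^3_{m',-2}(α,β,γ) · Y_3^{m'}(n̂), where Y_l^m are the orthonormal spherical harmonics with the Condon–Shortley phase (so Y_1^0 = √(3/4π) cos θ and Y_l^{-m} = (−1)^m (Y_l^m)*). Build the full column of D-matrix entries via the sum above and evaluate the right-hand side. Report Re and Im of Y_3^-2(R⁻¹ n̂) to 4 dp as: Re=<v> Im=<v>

Re=0.0221 Im=-0.1012

Need the full column D^3_{m',-2} for m'=−3..3 at α=3.7971, β=2.1082, γ=2.7007.
cos(β/2)=0.494010, sin(β/2)=0.869456
d^3_{-3,-2}: single k=1 term ⇒ +0.062662;  D = -0.029272-0.055404i
d^3_{-2,-2}: k∈[0..1] ⇒ +0.014535 -0.225118 = -0.210583;  D = -0.191480-0.087638i
d^3_{-1,-2}: k∈[0..1] ⇒ -0.080896 +0.501165 = +0.420269;  D = -0.409556+0.094288i
d^3_{0,-2}: k∈[0..1] ⇒ +0.246604 -0.763877 = -0.517273;  D = -0.328869+0.399270i
d^3_{1,-2}: k∈[0..1] ⇒ -0.501165 +0.776201 = +0.275035;  D = -0.009213+0.274881i
d^3_{2,-2}: k∈[0..1] ⇒ +0.697321 -0.432002 = +0.265319;  D = -0.154592-0.215628i
d^3_{3,-2}: single k=0 term ⇒ -0.601243;  D = -0.575569-0.173819i
Y_3^{m'}(θ=0.9888,φ=0.2644) and Σ D·Y over m':
  (-0.0293-0.0554i)·(+0.1706-0.1733i)  (-0.1915-0.0876i)·(+0.3385-0.1978i)  (-0.4096+0.0943i)·(+0.1331-0.0360i)  (-0.3289+0.3993i)·(-0.3055+0.0000i)  (-0.0092+0.2749i)·(-0.1331-0.0360i)  (-0.1546-0.2156i)·(+0.3385+0.1978i)  (-0.5756-0.1738i)·(-0.1706-0.1733i)
Y_3^-2(R⁻¹ n̂) = +0.022140-0.101235i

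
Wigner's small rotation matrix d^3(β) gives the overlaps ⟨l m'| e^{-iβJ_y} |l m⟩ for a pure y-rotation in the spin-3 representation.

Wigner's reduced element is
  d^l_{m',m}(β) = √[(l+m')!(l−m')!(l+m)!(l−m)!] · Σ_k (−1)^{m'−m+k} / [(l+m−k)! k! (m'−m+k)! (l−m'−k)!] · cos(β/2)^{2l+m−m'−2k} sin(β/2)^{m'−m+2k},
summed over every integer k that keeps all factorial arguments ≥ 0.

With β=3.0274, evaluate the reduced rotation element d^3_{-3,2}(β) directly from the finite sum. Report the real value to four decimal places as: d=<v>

d^3_{-3,2}(β=3.0274) via Wigner's sum:
c=cos(3.0274/2)=0.057065, s=sin(3.0274/2)=0.998370; N=√[1·720·120·1]=293.938769
Admissible k: 5..5 (factorial args all ≥0)
  k=5: (−1)^0·293.9388/(120)·0.0571^1·0.9984^5 = +0.138646
d^3_{-3,2}(3.0274) = +0.138646

d=0.1386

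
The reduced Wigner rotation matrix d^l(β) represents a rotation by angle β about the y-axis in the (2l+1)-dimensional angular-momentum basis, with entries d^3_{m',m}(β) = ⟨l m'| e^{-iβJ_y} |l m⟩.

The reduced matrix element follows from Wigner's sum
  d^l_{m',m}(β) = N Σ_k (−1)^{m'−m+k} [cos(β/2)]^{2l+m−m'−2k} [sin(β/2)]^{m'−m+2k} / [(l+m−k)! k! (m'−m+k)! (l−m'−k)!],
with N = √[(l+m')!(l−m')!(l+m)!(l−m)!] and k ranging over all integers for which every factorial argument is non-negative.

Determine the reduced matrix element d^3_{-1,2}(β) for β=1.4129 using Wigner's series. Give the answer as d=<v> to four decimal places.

d=0.4842

d^3_{-1,2}(β=1.4129) via Wigner's sum:
Half-angle: c=0.760671, s=0.649137. N=√(2·24·120·1)=75.894664
k: max(0,(2)−(-1))=3 … min(3+(2),3−(-1))=4
  k=3: (−1)^0·75.8947/(12)·0.7607^3·0.6491^3 = +0.761431
  k=4: (−1)^1·75.8947/(24)·0.7607^1·0.6491^5 = -0.277256
d^3_{-1,2}(1.4129) = +0.761431 -0.277256 = +0.484176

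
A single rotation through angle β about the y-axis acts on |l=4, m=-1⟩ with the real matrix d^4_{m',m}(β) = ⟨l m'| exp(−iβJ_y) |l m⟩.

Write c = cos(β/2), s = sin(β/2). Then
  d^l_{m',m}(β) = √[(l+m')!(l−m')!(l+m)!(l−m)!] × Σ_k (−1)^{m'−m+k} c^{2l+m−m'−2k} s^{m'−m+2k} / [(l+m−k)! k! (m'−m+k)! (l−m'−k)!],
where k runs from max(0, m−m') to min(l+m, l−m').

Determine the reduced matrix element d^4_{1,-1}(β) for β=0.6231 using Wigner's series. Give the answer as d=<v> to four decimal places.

d^4_{1,-1}(β=0.6231) via Wigner's sum:
With c≡cos(β/2)=0.951860 and s≡sin(β/2)=0.306534, N=[120·6·6·120]^{1/2}=720.000000
k: max(0,(-1)−(1))=0 … min(4+(-1),4−(1))=3
  k=0: (−1)^2·720.0000/(72)·0.9519^6·0.3065^2 = +0.698869
  k=1: (−1)^3·720.0000/(24)·0.9519^4·0.3065^4 = -0.217435
  k=2: (−1)^4·720.0000/(48)·0.9519^2·0.3065^6 = +0.011275
  k=3: (−1)^5·720.0000/(720)·0.9519^0·0.3065^8 = -0.000078
d^4_{1,-1}(0.6231) = +0.698869 -0.217435 +0.011275 -0.000078 = +0.492631

d=0.4926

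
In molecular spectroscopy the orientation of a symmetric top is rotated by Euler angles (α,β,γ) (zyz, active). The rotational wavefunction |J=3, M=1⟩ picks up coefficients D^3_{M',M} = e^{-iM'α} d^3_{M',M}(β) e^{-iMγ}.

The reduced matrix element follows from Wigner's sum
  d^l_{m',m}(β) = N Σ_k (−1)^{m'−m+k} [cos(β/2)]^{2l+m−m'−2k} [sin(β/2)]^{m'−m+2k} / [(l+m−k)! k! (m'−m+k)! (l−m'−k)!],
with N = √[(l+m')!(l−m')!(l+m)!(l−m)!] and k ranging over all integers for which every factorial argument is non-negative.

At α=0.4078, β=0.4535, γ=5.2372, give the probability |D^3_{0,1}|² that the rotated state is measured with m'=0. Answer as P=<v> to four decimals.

P=0.3327

D^3_{0,1}(0.4078,0.4535,5.2372) = e^{-i·0·0.4078}·d^3_{0,1}(0.4535)·e^{-i·1·5.2372}. Compute d first:
Half-angle: c=0.974402, s=0.224812. N=√(6·6·24·2)=41.569219
Admissible k: 1..3 (factorial args all ≥0)
  k=1: (−1)^0·41.5692/(12)·0.9744^5·0.2248^1 = +0.684071
  k=2: (−1)^1·41.5692/(4)·0.9744^3·0.2248^3 = -0.109241
  k=3: (−1)^2·41.5692/(12)·0.9744^1·0.2248^5 = +0.001938
d^3_{0,1}(0.4535) = +0.684071 -0.109241 +0.001938 = +0.576769
|D^3_{0,1}|² = |d^3_{0,1}(β)|² = (+0.576769)² = 0.332662 (the z-rotation phases have unit modulus)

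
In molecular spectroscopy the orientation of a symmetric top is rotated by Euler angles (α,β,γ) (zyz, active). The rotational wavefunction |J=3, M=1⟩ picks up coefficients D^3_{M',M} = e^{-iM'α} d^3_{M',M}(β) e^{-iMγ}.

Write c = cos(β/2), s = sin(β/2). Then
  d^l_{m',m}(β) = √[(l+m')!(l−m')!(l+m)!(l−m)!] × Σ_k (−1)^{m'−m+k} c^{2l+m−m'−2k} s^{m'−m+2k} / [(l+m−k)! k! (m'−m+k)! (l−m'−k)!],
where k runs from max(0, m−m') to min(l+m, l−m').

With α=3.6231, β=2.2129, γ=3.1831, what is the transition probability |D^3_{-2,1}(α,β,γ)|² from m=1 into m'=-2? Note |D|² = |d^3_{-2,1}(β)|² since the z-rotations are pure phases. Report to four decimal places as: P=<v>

Split into d^3_{-2,1}(β=2.2129) × two z-phases.
c=cos(2.2129/2)=0.447838, s=sin(2.2129/2)=0.894114; N=√[1·120·24·2]=75.894664
The bounds max(0,m−m')=3 and min(l+m,l−m')=4 give 2 terms
  k=3: (−1)^0·75.8947/(12)·0.4478^3·0.8941^3 = +0.406044
  k=4: (−1)^1·75.8947/(24)·0.4478^1·0.8941^5 = -0.809258
d^3_{-2,1}(2.2129) = +0.406044 -0.809258 = -0.403214
|D^3_{-2,1}|² = |d^3_{-2,1}(β)|² = (-0.403214)² = 0.162581 (the z-rotation phases have unit modulus)

P=0.1626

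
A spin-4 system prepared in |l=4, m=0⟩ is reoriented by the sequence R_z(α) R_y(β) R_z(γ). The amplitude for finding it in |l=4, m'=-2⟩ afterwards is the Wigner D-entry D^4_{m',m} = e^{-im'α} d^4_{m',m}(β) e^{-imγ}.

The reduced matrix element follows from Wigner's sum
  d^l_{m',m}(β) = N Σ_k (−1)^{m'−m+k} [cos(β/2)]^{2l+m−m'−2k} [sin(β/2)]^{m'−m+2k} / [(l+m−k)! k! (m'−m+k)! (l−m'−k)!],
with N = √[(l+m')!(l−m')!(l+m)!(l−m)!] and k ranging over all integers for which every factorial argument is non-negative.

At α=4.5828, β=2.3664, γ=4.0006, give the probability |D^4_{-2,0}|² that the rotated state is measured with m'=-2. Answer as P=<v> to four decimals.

D^4_{-2,0}(4.5828,2.3664,4.0006) = e^{-i·-2·4.5828}·d^4_{-2,0}(2.3664)·e^{-i·0·4.0006}. Compute d first:
With c≡cos(β/2)=0.377964 and s≡sin(β/2)=0.925820, N=[2·720·24·24]^{1/2}=910.735966
The bounds max(0,m−m')=2 and min(l+m,l−m')=4 give 3 terms
  k=2: (−1)^0·910.7360/(96)·0.3780^6·0.9258^2 = +0.023707
  k=3: (−1)^1·910.7360/(36)·0.3780^4·0.9258^4 = -0.379314
  k=4: (−1)^2·910.7360/(96)·0.3780^2·0.9258^6 = +0.853459
d^4_{-2,0}(2.3664) = +0.023707 -0.379314 +0.853459 = +0.497852
|D^4_{-2,0}|² = |d^4_{-2,0}(β)|² = (+0.497852)² = 0.247856 (the z-rotation phases have unit modulus)

P=0.2479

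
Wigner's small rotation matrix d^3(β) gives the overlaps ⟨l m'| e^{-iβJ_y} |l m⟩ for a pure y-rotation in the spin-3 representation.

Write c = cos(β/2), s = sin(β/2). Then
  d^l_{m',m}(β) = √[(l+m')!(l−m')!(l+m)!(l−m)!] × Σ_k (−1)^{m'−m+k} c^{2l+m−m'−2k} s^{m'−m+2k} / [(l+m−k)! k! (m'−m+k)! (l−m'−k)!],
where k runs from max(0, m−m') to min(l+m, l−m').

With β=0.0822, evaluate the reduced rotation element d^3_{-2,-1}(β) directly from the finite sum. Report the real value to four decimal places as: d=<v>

d^3_{-2,-1}(β=0.0822) via Wigner's sum:
c=cos(0.0822/2)=0.999156, s=sin(0.0822/2)=0.041088; N=√[1·120·2·24]=75.894664
k: max(0,(-1)−(-2))=1 … min(3+(-1),3−(-2))=2
  k=1: (−1)^0·75.8947/(24)·0.9992^5·0.0411^1 = +0.129385
  k=2: (−1)^1·75.8947/(12)·0.9992^3·0.0411^3 = -0.000438
d^3_{-2,-1}(0.0822) = +0.129385 -0.000438 = +0.128948

d=0.1289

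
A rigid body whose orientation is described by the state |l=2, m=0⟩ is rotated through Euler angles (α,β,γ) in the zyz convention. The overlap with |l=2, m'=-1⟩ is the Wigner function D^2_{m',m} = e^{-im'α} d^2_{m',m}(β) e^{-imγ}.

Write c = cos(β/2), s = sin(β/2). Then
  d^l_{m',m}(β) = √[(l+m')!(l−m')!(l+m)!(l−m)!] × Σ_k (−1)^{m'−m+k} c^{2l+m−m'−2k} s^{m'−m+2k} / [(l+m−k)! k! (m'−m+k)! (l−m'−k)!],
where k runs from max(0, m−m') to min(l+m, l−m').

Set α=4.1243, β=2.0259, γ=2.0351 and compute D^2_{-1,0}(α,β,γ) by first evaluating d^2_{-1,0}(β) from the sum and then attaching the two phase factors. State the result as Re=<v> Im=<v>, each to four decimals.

D^2_{-1,0}(4.1243,2.0259,2.0351) = e^{-i·-1·4.1243}·d^2_{-1,0}(2.0259)·e^{-i·0·2.0351}. Compute d first:
c=cos(2.0259/2)=0.529360, s=sin(2.0259/2)=0.848397; N=√[1·6·2·2]=4.898979
k: max(0,(0)−(-1))=1 … min(2+(0),2−(-1))=2
  k=1: (−1)^0·4.8990/(2)·0.5294^3·0.8484^1 = +0.308268
  k=2: (−1)^1·4.8990/(2)·0.5294^1·0.8484^3 = -0.791817
d^2_{-1,0}(2.0259) = +0.308268 -0.791817 = -0.483548
Attach z-rotation phases: D = e^{-i(-1)(4.1243)}·(-0.483548)·e^{-i(0)(2.0351)} = +0.268259+0.402313i

Re=0.2683 Im=0.4023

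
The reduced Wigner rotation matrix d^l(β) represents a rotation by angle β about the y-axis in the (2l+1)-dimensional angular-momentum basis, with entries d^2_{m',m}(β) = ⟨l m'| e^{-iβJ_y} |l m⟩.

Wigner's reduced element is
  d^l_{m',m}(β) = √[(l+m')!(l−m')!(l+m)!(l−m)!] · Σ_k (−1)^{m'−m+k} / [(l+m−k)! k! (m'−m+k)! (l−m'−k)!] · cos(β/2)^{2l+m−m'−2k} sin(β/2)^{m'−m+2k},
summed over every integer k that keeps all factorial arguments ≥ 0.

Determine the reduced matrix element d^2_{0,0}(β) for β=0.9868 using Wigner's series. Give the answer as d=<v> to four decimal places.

d=-0.0440

d^2_{0,0}(β=0.9868) via Wigner's sum:
With c≡cos(β/2)=0.880728 and s≡sin(β/2)=0.473623, N=[2·2·2·2]^{1/2}=4.000000
k: max(0,(0)−(0))=0 … min(2+(0),2−(0))=2
  k=0: (−1)^0·4.0000/(4)·0.8807^4·0.4736^0 = +0.601681
  k=1: (−1)^1·4.0000/(1)·0.8807^2·0.4736^2 = -0.696000
  k=2: (−1)^2·4.0000/(4)·0.8807^0·0.4736^4 = +0.050319
d^2_{0,0}(0.9868) = +0.601681 -0.696000 +0.050319 = -0.043999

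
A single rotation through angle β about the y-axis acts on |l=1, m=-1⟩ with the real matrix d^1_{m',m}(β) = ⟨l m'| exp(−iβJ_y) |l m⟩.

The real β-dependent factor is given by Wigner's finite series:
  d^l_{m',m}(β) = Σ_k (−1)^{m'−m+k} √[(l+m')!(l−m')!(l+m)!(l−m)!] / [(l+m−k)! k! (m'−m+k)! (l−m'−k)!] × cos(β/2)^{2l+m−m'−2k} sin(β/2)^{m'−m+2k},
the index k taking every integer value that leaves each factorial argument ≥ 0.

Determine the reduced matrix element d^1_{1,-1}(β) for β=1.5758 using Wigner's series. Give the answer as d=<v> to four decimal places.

d^1_{1,-1}(β=1.5758) via Wigner's sum:
c=cos(1.5758/2)=0.705336, s=sin(1.5758/2)=0.708874; N=√[2·1·1·2]=2.000000
The bounds max(0,m−m')=0 and min(l+m,l−m')=0 give 1 term
  k=0: (−1)^2·2.0000/(2)·0.7053^0·0.7089^2 = +0.502502
d^1_{1,-1}(1.5758) = +0.502502

d=0.5025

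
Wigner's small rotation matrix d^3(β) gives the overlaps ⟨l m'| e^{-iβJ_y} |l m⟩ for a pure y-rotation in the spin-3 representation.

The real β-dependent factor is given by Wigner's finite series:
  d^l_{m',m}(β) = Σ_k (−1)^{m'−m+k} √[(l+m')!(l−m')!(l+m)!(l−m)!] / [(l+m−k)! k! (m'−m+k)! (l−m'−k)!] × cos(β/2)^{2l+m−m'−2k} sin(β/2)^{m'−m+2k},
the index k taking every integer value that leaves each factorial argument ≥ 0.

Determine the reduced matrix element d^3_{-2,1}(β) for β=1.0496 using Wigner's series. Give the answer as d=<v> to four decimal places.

d=0.4292

d^3_{-2,1}(β=1.0496) via Wigner's sum:
c=cos(1.0496/2)=0.865424, s=sin(1.0496/2)=0.501040; N=√[1·120·24·2]=75.894664
Admissible k: 3..4 (factorial args all ≥0)
  k=3: (−1)^0·75.8947/(12)·0.8654^3·0.5010^3 = +0.515625
  k=4: (−1)^1·75.8947/(24)·0.8654^1·0.5010^5 = -0.086415
d^3_{-2,1}(1.0496) = +0.515625 -0.086415 = +0.429210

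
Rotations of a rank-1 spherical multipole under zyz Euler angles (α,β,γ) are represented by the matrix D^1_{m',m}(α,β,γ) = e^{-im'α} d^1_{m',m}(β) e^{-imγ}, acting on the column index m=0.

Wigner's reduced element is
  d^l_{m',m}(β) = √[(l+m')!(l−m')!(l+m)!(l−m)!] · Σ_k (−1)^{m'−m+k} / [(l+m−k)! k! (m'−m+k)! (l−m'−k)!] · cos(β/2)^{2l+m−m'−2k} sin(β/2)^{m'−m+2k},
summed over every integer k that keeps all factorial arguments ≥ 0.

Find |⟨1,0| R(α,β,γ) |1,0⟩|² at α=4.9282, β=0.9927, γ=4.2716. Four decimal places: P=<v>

P=0.2986

D^1_{0,0}(4.9282,0.9927,4.2716) = e^{-i·0·4.9282}·d^1_{0,0}(0.9927)·e^{-i·0·4.2716}. Compute d first:
c=cos(0.9927/2)=0.879327, s=sin(0.9927/2)=0.476219; N=√[1·1·1·1]=1.000000
The bounds max(0,m−m')=0 and min(l+m,l−m')=1 give 2 terms
  k=0: (−1)^0·1.0000/(1)·0.8793^2·0.4762^0 = +0.773215
  k=1: (−1)^1·1.0000/(1)·0.8793^0·0.4762^2 = -0.226785
d^1_{0,0}(0.9927) = +0.773215 -0.226785 = +0.546431
|D^1_{0,0}|² = |d^1_{0,0}(β)|² = (+0.546431)² = 0.298586 (the z-rotation phases have unit modulus)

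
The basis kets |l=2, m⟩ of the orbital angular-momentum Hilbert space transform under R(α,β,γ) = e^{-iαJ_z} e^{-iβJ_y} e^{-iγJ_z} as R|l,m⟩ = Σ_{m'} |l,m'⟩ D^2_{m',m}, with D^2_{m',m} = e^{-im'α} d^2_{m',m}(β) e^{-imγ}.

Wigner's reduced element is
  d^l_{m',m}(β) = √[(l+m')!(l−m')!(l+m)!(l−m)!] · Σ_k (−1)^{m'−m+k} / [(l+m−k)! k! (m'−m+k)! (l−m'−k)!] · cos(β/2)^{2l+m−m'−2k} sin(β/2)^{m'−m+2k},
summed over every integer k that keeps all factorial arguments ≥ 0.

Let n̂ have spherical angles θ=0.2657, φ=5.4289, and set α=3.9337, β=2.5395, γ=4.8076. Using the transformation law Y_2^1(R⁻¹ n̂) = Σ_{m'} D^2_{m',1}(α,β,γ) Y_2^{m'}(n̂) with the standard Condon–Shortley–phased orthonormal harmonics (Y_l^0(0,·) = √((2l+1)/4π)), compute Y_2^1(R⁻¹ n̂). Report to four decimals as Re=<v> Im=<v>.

Need the full column D^2_{m',1} for m'=−2..2 at α=3.9337, β=2.5395, γ=4.8076.
cos(β/2)=0.296520, sin(β/2)=0.955027
d^2_{-2,1}: single k=3 term ⇒ +0.516571;  D = -0.514844+0.042205i
d^2_{-1,1}: k∈[2..3] ⇒ +0.240580 -0.831883 = -0.591303;  D = -0.379522+0.453434i
d^2_{0,1}: k∈[1..2] ⇒ +0.060989 -0.632668 = -0.571679;  D = -0.054348-0.569090i
d^2_{1,1}: k∈[0..1] ⇒ +0.007731 -0.240580 = -0.232849;  D = +0.180547+0.147043i
d^2_{2,1}: single k=0 term ⇒ -0.049797;  D = -0.049504+0.005399i
Y_2^{m'}(θ=0.2657,φ=5.4289) and Σ D·Y over m':
  (-0.5148+0.0422i)·(-0.0037+0.0264i)  (-0.3795+0.4534i)·(+0.1286+0.1476i)  (-0.0543-0.5691i)·(+0.5655+0.0000i)  (+0.1805+0.1470i)·(-0.1286+0.1476i)  (-0.0495+0.0054i)·(-0.0037-0.0264i)
Y_2^1(R⁻¹ n̂) = -0.190278-0.324278i

Re=-0.1903 Im=-0.3243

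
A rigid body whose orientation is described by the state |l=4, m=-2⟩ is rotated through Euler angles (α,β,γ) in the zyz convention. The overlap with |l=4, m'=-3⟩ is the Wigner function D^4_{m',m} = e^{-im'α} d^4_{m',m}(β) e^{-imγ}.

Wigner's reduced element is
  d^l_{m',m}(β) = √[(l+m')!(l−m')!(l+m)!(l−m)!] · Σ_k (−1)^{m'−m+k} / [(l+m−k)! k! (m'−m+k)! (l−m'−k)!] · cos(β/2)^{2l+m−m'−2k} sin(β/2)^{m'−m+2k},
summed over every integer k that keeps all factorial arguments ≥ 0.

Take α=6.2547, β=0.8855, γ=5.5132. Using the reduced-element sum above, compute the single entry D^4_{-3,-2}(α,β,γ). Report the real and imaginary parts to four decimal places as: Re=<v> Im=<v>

Re=-0.0140 Im=-0.2563

Split into d^4_{-3,-2}(β=0.8855) × two z-phases.
c=cos(0.8855/2)=0.903577, s=sin(0.8855/2)=0.428426; N=√[1·5040·2·720]=2693.993318
Admissible k: 1..2 (factorial args all ≥0)
  k=1: (−1)^0·2693.9933/(720)·0.9036^7·0.4284^1 = +0.788307
  k=2: (−1)^1·2693.9933/(240)·0.9036^5·0.4284^3 = -0.531665
d^4_{-3,-2}(0.8855) = +0.788307 -0.531665 = +0.256642
D = (+0.996351-0.085352i)·(+0.256642)·(+0.030821-0.999525i) = -0.014013-0.256260i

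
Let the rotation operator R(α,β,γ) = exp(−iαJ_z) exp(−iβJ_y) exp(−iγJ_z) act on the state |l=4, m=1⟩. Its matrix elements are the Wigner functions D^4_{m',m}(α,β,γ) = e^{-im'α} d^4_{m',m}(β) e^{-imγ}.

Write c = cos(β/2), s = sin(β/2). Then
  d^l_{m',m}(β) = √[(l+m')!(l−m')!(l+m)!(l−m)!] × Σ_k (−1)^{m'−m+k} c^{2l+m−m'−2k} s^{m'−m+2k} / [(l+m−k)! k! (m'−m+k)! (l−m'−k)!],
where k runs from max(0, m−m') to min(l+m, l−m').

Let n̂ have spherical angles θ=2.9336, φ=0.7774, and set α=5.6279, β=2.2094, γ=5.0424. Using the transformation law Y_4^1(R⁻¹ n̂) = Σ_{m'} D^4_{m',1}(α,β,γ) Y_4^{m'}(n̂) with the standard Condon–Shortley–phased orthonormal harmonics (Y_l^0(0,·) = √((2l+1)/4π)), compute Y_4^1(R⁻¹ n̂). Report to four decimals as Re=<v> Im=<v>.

Re=0.0068 Im=0.0976

Need the full column D^4_{m',1} for m'=−4..4 at α=5.6279, β=2.2094, γ=5.0424.
cos(β/2)=0.449402, sin(β/2)=0.893329
d^4_{-4,1}: single k=5 term ⇒ +0.386419;  D = +0.073146-0.379433i
d^4_{-3,1}: k∈[4..5] ⇒ +0.343643 -0.814725 = -0.471082;  D = -0.352583+0.312416i
d^4_{-2,1}: k∈[3..5] ⇒ +0.184811 -1.095395 +0.865671 = -0.044913;  D = -0.044803+0.003132i
d^4_{-1,1}: k∈[2..5] ⇒ +0.065741 -0.779309 +1.539685 -0.405595 = +0.420522;  D = +0.350478+0.232387i
d^4_{0,1}: k∈[1..4] ⇒ +0.014790 -0.350654 +1.385577 -0.912498 = +0.137216;  D = +0.044465+0.129812i
d^4_{1,1}: k∈[0..3] ⇒ +0.001664 -0.098611 +0.779309 -1.026457 = -0.344096;  D = +0.109962-0.326052i
d^4_{2,1}: k∈[0..2] ⇒ -0.014031 +0.277216 -0.730263 = -0.467079;  D = +0.388053-0.259956i
d^4_{3,1}: k∈[0..1] ⇒ +0.052180 -0.343643 = -0.291463;  D = +0.290846+0.018946i
d^4_{4,1}: single k=0 term ⇒ -0.097793;  D = +0.073500+0.064508i
Y_4^{m'}(θ=2.9336,φ=0.7774) and Σ D·Y over m':
  (+0.0731-0.3794i)·(-0.0008-0.0000i)  (-0.3526+0.3124i)·(+0.0074+0.0078i)  (-0.0448+0.0031i)·(+0.0013-0.0813i)  (+0.3505+0.2324i)·(-0.2522+0.2482i)  (+0.0445+0.1298i)·(+0.6726+0.0000i)  (+0.1100-0.3261i)·(+0.2522+0.2482i)  (+0.3881-0.2600i)·(+0.0013+0.0813i)  (+0.2908+0.0189i)·(-0.0074+0.0078i)  (+0.0735+0.0645i)·(-0.0008+0.0000i)
Y_4^1(R⁻¹ n̂) = +0.006837+0.097573i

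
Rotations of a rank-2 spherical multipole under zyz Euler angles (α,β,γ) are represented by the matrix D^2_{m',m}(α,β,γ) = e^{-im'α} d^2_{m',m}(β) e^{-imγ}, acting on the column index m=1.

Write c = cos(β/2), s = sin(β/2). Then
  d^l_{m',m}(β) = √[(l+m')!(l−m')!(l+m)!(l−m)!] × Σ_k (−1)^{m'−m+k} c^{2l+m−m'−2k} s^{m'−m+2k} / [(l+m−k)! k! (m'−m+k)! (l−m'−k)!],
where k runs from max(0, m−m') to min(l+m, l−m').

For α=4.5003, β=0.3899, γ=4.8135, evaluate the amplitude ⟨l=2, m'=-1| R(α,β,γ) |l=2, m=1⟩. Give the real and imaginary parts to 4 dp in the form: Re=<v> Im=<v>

First d^2_{-1,1}(β=0.3899), then the phase factors e^{-i(-1)α} and e^{-i(1)γ}:
With c≡cos(β/2)=0.981057 and s≡sin(β/2)=0.193717, N=[1·6·6·1]^{1/2}=6.000000
k: max(0,(1)−(-1))=2 … min(2+(1),2−(-1))=3
  k=2: (−1)^0·6.0000/(2)·0.9811^2·0.1937^2 = +0.108355
  k=3: (−1)^1·6.0000/(6)·0.9811^0·0.1937^4 = -0.001408
d^2_{-1,1}(0.3899) = +0.108355 -0.001408 = +0.106946
Phases: e^{-i·(-1)·4.5003}=-0.210503-0.977593i, e^{-i·(1)·4.8135}=+0.100939+0.994893i ⇒ D=+0.101744-0.032951i

Re=0.1017 Im=-0.0330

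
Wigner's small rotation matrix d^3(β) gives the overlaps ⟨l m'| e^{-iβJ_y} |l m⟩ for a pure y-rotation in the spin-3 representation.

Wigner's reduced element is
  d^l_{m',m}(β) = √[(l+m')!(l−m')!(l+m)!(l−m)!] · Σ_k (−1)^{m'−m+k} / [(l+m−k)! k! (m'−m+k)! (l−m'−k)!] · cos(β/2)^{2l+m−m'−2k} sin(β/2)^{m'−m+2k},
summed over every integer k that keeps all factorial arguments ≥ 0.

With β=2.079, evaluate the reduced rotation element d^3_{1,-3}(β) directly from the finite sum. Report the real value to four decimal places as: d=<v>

d^3_{1,-3}(β=2.079) via Wigner's sum:
Half-angle: c=0.506651, s=0.862151. N=√(24·2·1·720)=185.903201
k: max(0,(-3)−(1))=0 … min(3+(-3),3−(1))=0
  k=0: (−1)^4·185.9032/(48)·0.5067^2·0.8622^4 = +0.549285
d^3_{1,-3}(2.079) = +0.549285

d=0.5493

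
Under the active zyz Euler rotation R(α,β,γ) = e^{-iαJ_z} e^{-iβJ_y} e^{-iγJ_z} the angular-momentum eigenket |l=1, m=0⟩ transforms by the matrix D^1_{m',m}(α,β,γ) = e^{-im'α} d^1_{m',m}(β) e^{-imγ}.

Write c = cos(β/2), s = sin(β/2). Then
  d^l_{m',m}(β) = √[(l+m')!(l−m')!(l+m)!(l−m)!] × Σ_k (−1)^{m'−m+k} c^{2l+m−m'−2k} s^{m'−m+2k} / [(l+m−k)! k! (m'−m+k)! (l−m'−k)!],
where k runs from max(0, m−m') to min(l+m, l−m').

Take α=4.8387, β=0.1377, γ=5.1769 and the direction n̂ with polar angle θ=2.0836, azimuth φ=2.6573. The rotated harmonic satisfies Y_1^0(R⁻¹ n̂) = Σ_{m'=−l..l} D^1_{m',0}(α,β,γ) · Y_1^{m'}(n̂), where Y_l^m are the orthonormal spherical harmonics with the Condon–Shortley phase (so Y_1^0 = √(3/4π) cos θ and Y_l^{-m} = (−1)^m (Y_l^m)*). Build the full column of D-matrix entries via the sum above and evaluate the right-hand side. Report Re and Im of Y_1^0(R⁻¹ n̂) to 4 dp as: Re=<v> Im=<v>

Need the full column D^1_{m',0} for m'=−1..1 at α=4.8387, β=0.1377, γ=5.1769.
cos(β/2)=0.997631, sin(β/2)=0.068796
d^1_{-1,0}: single k=1 term ⇒ +0.097061;  D = +0.012227-0.096288i
d^1_{0,0}: k∈[0..1] ⇒ +0.995267 -0.004733 = +0.990534;  D = +0.990534+0.000000i
d^1_{1,0}: single k=0 term ⇒ -0.097061;  D = -0.012227-0.096288i
Y_1^{m'}(θ=2.0836,φ=2.6573) and Σ D·Y over m':
  (+0.0122-0.0963i)·(-0.2664-0.1402i)  (+0.9905+0.0000i)·(-0.2397+0.0000i)  (-0.0122-0.0963i)·(+0.2664-0.1402i)
Y_1^0(R⁻¹ n̂) = -0.270958+0.000000i

Re=-0.2710 Im=0.0000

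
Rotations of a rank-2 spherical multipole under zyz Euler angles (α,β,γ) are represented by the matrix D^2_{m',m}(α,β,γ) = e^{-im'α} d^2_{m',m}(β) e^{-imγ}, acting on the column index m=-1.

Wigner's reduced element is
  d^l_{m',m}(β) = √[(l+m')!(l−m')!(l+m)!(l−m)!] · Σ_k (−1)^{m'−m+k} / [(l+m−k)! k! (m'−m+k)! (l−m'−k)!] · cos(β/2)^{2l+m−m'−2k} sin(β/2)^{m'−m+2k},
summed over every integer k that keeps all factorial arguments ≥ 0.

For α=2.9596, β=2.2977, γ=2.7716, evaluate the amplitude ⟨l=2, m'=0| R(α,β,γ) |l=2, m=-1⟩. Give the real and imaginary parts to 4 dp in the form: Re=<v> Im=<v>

Split into d^2_{0,-1}(β=2.2977) × two z-phases.
c=cos(2.2977/2)=0.409537, s=sin(2.2977/2)=0.912294; N=√[2·2·1·6]=4.898979
The bounds max(0,m−m')=0 and min(l+m,l−m')=1 give 2 terms
  k=0: (−1)^1·4.8990/(2)·0.4095^3·0.9123^1 = -0.153493
  k=1: (−1)^2·4.8990/(2)·0.4095^1·0.9123^3 = +0.761680
d^2_{0,-1}(2.2977) = -0.153493 +0.761680 = +0.608187
D = (+1.000000+0.000000i)·(+0.608187)·(-0.932330+0.361609i) = -0.567031+0.219926i

Re=-0.5670 Im=0.2199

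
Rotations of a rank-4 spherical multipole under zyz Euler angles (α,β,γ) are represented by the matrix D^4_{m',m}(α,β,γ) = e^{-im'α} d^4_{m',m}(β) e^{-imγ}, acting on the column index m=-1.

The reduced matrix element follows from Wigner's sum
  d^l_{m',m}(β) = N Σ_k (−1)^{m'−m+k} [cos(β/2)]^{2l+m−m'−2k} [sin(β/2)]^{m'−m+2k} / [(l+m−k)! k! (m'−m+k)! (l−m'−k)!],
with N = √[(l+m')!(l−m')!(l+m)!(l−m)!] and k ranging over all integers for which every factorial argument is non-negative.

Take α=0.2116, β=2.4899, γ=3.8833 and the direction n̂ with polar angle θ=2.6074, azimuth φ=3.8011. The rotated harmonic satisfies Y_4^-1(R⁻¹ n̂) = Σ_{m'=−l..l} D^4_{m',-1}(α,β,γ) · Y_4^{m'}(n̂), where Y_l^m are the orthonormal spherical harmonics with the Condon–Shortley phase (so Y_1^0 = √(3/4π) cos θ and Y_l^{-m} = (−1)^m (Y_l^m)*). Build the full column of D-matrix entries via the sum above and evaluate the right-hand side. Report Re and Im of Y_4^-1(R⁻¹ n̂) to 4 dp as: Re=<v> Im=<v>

Re=0.1791 Im=0.2701

Need the full column D^4_{m',-1} for m'=−4..4 at α=0.2116, β=2.4899, γ=3.8833.
cos(β/2)=0.320111, sin(β/2)=0.947380
d^4_{-4,-1}: single k=3 term ⇒ +0.021388;  D = +0.000370-0.021385i
d^4_{-3,-1}: k∈[2..3] ⇒ +0.007665 -0.111897 = -0.104231;  D = +0.020124+0.102270i
d^4_{-2,-1}: k∈[1..3] ⇒ +0.001384 -0.060629 +0.354027 = +0.294783;  D = -0.116391-0.270832i
d^4_{-1,-1}: k∈[0..3] ⇒ +0.000110 -0.014486 +0.253758 -0.740877 = -0.501495;  D = +0.290360+0.408886i
d^4_{0,-1}: k∈[0..3] ⇒ -0.001459 +0.076690 -0.671720 +0.980585 = +0.384096;  D = -0.283200-0.259475i
d^4_{1,-1}: k∈[0..3] ⇒ +0.009657 -0.253758 +1.111315 -0.648925 = +0.218290;  D = -0.188331-0.110373i
d^4_{2,-1}: k∈[0..2] ⇒ -0.040419 +0.531041 -0.930264 = -0.439642;  D = +0.417530+0.137674i
d^4_{3,-1}: k∈[0..1] ⇒ +0.111897 -0.588053 = -0.476156;  D = +0.473438+0.050808i
d^4_{4,-1}: single k=0 term ⇒ -0.187334;  D = +0.186308-0.019577i
Y_4^{m'}(θ=2.6074,φ=3.8011) and Σ D·Y over m':
  (+0.0004-0.0214i)·(-0.0260-0.0144i)  (+0.0201+0.1023i)·(-0.0564-0.1305i)  (-0.1164-0.2708i)·(+0.0904-0.3515i)  (+0.2904+0.4089i)·(+0.3580-0.2776i)  (-0.2832-0.2595i)·(-0.0018+0.0000i)  (-0.1883-0.1104i)·(-0.3580-0.2776i)  (+0.4175+0.1377i)·(+0.0904+0.3515i)  (+0.4734+0.0508i)·(+0.0564-0.1305i)  (+0.1863-0.0196i)·(-0.0260+0.0144i)
Y_4^-1(R⁻¹ n̂) = +0.179066+0.270114i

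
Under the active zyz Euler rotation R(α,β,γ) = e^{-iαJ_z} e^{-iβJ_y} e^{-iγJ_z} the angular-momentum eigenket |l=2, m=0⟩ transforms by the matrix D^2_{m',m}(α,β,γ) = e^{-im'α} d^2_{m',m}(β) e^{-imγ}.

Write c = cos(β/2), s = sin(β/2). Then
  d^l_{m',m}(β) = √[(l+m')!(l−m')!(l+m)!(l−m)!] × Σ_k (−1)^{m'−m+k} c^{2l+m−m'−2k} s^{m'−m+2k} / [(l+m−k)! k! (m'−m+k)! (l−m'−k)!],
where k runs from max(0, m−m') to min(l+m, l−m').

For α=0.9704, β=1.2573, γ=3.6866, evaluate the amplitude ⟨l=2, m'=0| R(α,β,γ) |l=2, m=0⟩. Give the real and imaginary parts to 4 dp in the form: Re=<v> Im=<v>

Re=-0.3573 Im=0.0000

D^2_{0,0}(0.9704,1.2573,3.6866) = e^{-i·0·0.9704}·d^2_{0,0}(1.2573)·e^{-i·0·3.6866}. Compute d first:
c=cos(1.2573/2)=0.808822, s=sin(1.2573/2)=0.588053; N=√[2·2·2·2]=4.000000
The bounds max(0,m−m')=0 and min(l+m,l−m')=2 give 3 terms
  k=0: (−1)^0·4.0000/(4)·0.8088^4·0.5881^0 = +0.427969
  k=1: (−1)^1·4.0000/(1)·0.8088^2·0.5881^2 = -0.904898
  k=2: (−1)^2·4.0000/(4)·0.8088^0·0.5881^4 = +0.119582
d^2_{0,0}(1.2573) = +0.427969 -0.904898 +0.119582 = -0.357347
D = (+1.000000+0.000000i)·(-0.357347)·(+1.000000+0.000000i) = -0.357347+0.000000i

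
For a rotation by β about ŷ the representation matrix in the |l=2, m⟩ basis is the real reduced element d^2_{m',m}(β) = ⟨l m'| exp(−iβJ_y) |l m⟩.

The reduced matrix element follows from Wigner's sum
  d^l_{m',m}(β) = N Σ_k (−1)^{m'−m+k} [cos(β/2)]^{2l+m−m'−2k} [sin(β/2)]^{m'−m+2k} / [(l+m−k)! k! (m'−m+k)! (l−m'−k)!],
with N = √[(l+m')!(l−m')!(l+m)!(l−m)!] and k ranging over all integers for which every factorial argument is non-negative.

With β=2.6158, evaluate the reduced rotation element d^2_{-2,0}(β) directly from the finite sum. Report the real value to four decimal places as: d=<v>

d=0.1543

d^2_{-2,0}(β=2.6158) via Wigner's sum:
c=cos(2.6158/2)=0.259878, s=sin(2.6158/2)=0.965641; N=√[1·24·2·2]=9.797959
k∈{2} keeps every argument non-negative
  k=2: (−1)^0·9.7980/(4)·0.2599^2·0.9656^2 = +0.154258
d^2_{-2,0}(2.6158) = +0.154258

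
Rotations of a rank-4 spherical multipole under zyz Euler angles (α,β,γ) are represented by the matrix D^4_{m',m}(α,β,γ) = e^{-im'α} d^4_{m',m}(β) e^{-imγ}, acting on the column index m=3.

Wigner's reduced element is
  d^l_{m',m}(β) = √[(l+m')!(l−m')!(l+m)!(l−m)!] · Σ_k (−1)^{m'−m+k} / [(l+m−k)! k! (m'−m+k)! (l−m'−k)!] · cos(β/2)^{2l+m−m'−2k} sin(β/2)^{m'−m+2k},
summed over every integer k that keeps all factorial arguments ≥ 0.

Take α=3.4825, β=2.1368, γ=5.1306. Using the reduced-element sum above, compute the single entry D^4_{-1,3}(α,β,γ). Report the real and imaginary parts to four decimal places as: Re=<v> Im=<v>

Split into d^4_{-1,3}(β=2.1368) × two z-phases.
Half-angle: c=0.481527, s=0.876431. N=√(6·120·5040·1)=1904.940944
The bounds max(0,m−m')=4 and min(l+m,l−m')=5 give 2 terms
  k=4: (−1)^0·1904.9409/(144)·0.4815^4·0.8764^4 = +0.419637
  k=5: (−1)^1·1904.9409/(240)·0.4815^2·0.8764^6 = -0.834101
d^4_{-1,3}(2.1368) = +0.419637 -0.834101 = -0.414465
Phases: e^{-i·(-1)·3.4825}=-0.942452-0.334342i, e^{-i·(3)·5.1306}=-0.950435-0.310922i ⇒ D=-0.328167-0.253155i

Re=-0.3282 Im=-0.2532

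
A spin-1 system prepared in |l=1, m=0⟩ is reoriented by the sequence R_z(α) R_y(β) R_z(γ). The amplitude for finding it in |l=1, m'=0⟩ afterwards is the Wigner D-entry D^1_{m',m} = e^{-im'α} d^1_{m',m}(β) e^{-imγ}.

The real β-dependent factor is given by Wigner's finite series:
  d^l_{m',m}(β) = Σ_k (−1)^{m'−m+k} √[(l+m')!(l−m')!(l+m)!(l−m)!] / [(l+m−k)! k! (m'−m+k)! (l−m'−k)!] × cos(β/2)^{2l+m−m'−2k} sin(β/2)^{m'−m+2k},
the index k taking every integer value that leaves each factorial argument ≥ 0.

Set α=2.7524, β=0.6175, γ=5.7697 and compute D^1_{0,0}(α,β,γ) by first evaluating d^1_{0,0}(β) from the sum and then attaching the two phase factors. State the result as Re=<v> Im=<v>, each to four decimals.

Split into d^1_{0,0}(β=0.6175) × two z-phases.
Half-angle: c=0.952714, s=0.303868. N=√(1·1·1·1)=1.000000
k: max(0,(0)−(0))=0 … min(1+(0),1−(0))=1
  k=0: (−1)^0·1.0000/(1)·0.9527^2·0.3039^0 = +0.907664
  k=1: (−1)^1·1.0000/(1)·0.9527^0·0.3039^2 = -0.092336
d^1_{0,0}(0.6175) = +0.907664 -0.092336 = +0.815328
Phases: e^{-i·(0)·2.7524}=+1.000000+0.000000i, e^{-i·(0)·5.7697}=+1.000000+0.000000i ⇒ D=+0.815328+0.000000i

Re=0.8153 Im=0.0000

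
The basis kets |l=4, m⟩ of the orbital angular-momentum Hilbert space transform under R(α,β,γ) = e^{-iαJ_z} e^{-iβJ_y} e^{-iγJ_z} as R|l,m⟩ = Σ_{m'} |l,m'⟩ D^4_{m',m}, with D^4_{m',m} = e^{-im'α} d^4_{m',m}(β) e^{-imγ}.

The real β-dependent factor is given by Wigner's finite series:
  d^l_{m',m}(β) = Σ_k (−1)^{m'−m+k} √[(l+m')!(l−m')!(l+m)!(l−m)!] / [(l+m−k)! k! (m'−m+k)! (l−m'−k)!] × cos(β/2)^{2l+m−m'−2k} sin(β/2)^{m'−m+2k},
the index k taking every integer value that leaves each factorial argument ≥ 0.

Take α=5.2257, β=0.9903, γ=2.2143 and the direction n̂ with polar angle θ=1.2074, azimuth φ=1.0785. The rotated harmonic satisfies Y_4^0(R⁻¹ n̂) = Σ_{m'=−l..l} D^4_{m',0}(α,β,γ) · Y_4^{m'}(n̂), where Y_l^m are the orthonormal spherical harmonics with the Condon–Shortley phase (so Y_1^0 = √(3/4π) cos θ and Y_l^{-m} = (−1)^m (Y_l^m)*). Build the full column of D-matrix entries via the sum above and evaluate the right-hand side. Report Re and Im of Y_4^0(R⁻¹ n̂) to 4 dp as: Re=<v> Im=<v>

Need the full column D^4_{m',0} for m'=−4..4 at α=5.2257, β=0.9903, γ=2.2143.
cos(β/2)=0.879897, sin(β/2)=0.475164
d^4_{-4,0}: single k=4 term ⇒ +0.255653;  D = -0.118610+0.226473i
d^4_{-3,0}: k∈[3..4] ⇒ +0.669505 -0.195243 = +0.474262;  D = -0.474036+0.014635i
d^4_{-2,0}: k∈[2..4] ⇒ +0.994031 -0.773021 +0.084537 = +0.305547;  D = -0.158185-0.261412i
d^4_{-1,0}: k∈[1..4] ⇒ +0.867726 -1.518295 +0.442770 -0.021520 = -0.229319;  D = -0.112610+0.199765i
d^4_{0,0}: k∈[0..4] ⇒ +0.359299 -1.676481 +1.100027 -0.142575 +0.002599 = -0.357131;  D = -0.357131+0.000000i
d^4_{1,0}: k∈[0..3] ⇒ -0.867726 +1.518295 -0.442770 +0.021520 = +0.229319;  D = +0.112610+0.199765i
d^4_{2,0}: k∈[0..2] ⇒ +0.994031 -0.773021 +0.084537 = +0.305547;  D = -0.158185+0.261412i
d^4_{3,0}: k∈[0..1] ⇒ -0.669505 +0.195243 = -0.474262;  D = +0.474036+0.014635i
d^4_{4,0}: single k=0 term ⇒ +0.255653;  D = -0.118610-0.226473i
Y_4^{m'}(θ=1.2074,φ=1.0785) and Σ D·Y over m':
  (-0.1186+0.2265i)·(-0.1310+0.3113i)  (-0.4740+0.0146i)·(-0.3617+0.0341i)  (-0.1582-0.2614i)·(+0.0187+0.0281i)  (-0.1126+0.1998i)·(-0.1572+0.2930i)  (-0.3571+0.0000i)·(-0.0245+0.0000i)  (+0.1126+0.1998i)·(+0.1572+0.2930i)  (-0.1582+0.2614i)·(+0.0187-0.0281i)  (+0.4740+0.0146i)·(+0.3617+0.0341i)  (-0.1186-0.2265i)·(-0.1310-0.3113i)
Y_4^0(R⁻¹ n̂) = +0.167876+0.000000i

Re=0.1679 Im=0.0000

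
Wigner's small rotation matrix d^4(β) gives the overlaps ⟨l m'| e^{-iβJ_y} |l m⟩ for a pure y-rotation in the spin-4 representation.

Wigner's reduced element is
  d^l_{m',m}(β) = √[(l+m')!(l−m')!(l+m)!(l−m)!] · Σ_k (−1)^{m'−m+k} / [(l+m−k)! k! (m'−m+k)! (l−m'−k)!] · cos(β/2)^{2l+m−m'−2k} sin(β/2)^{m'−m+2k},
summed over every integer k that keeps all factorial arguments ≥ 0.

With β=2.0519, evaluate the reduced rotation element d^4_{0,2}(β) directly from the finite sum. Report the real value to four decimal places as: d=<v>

d^4_{0,2}(β=2.0519) via Wigner's sum:
Half-angle: c=0.518287, s=0.855207. N=√(24·24·720·2)=910.735966
Admissible k: 2..4 (factorial args all ≥0)
  k=2: (−1)^0·910.7360/(96)·0.5183^6·0.8552^2 = +0.134488
  k=3: (−1)^1·910.7360/(36)·0.5183^4·0.8552^4 = -0.976461
  k=4: (−1)^2·910.7360/(96)·0.5183^2·0.8552^6 = +0.996985
d^4_{0,2}(2.0519) = +0.134488 -0.976461 +0.996985 = +0.155012

d=0.1550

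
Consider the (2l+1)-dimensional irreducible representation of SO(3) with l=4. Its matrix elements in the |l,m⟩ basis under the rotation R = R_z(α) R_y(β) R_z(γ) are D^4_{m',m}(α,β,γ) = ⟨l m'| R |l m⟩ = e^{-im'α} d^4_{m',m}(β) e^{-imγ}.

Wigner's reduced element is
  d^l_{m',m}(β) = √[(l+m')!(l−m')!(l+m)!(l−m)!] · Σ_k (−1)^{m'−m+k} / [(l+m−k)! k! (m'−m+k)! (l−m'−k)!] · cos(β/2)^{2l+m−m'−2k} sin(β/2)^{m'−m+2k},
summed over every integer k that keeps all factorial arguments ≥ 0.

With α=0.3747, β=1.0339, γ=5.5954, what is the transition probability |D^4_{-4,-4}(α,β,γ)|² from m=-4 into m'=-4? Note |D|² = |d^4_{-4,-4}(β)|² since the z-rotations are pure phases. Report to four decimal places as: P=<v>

P=0.1064

Split into d^4_{-4,-4}(β=1.0339) × two z-phases.
Half-angle: c=0.869331, s=0.494231. N=√(1·40320·1·40320)=40320.000000
Admissible k: 0..0 (factorial args all ≥0)
  k=0: (−1)^0·40320.0000/(40320)·0.8693^8·0.4942^0 = +0.326197
d^4_{-4,-4}(1.0339) = +0.326197
|D^4_{-4,-4}|² = |d^4_{-4,-4}(β)|² = (+0.326197)² = 0.106404 (the z-rotation phases have unit modulus)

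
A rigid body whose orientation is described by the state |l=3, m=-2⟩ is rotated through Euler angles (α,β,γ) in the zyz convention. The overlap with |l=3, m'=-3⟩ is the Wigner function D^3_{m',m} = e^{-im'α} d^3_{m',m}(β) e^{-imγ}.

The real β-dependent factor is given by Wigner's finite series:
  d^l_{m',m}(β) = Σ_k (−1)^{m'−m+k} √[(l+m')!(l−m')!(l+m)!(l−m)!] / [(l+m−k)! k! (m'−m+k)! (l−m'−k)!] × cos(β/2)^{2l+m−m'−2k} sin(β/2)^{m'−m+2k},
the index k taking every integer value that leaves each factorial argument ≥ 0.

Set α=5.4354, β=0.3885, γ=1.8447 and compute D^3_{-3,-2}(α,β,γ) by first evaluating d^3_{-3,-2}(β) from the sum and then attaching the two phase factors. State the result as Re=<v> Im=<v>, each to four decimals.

Re=0.1772 Im=0.3918

First d^3_{-3,-2}(β=0.3885), then the phase factors e^{-i(-3)α} and e^{-i(-2)γ}:
Half-angle: c=0.981193, s=0.193031. N=√(1·720·1·120)=293.938769
k∈{1} keeps every argument non-negative
  k=1: (−1)^0·293.9388/(120)·0.9812^5·0.1930^1 = +0.430005
d^3_{-3,-2}(0.3885) = +0.430005
Attach z-rotation phases: D = e^{-i(-3)(5.4354)}·(+0.430005)·e^{-i(-2)(1.8447)} = +0.177203+0.391795i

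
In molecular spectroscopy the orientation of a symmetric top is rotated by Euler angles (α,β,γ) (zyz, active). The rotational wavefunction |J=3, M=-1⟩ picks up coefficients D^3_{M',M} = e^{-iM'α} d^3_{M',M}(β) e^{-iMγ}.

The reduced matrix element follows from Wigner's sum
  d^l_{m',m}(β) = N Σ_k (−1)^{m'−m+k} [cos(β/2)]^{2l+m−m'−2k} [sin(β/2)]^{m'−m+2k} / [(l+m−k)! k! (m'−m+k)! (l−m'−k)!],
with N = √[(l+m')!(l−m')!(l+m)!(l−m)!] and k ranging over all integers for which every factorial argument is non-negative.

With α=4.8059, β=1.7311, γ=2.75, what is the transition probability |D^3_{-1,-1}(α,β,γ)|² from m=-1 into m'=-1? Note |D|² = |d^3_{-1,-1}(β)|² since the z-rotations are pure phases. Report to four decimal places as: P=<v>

Split into d^3_{-1,-1}(β=1.7311) × two z-phases.
Half-angle: c=0.648221, s=0.761452. N=√(2·24·2·24)=48.000000
k∈{0,1,2} keeps every argument non-negative
  k=0: (−1)^0·48.0000/(48)·0.6482^6·0.7615^0 = +0.074189
  k=1: (−1)^1·48.0000/(6)·0.6482^4·0.7615^2 = -0.818971
  k=2: (−1)^2·48.0000/(8)·0.6482^2·0.7615^4 = +0.847555
d^3_{-1,-1}(1.7311) = +0.074189 -0.818971 +0.847555 = +0.102773
|D^3_{-1,-1}|² = |d^3_{-1,-1}(β)|² = (+0.102773)² = 0.010562 (the z-rotation phases have unit modulus)

P=0.0106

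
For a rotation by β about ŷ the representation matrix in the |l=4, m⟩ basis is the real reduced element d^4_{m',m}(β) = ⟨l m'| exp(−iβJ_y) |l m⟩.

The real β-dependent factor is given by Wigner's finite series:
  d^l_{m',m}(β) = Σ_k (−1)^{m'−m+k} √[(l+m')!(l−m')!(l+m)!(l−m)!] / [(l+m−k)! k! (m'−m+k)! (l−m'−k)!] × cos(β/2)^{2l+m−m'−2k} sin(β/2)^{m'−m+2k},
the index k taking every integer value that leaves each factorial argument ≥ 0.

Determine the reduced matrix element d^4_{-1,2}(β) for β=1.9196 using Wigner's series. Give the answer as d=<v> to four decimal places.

d=-0.3917

d^4_{-1,2}(β=1.9196) via Wigner's sum:
Half-angle: c=0.573684, s=0.819077. N=√(6·120·720·2)=1018.233765
k: max(0,(2)−(-1))=3 … min(4+(2),4−(-1))=5
  k=3: (−1)^0·1018.2338/(72)·0.5737^5·0.8191^3 = +0.482894
  k=4: (−1)^1·1018.2338/(48)·0.5737^3·0.8191^5 = -1.476547
  k=5: (−1)^2·1018.2338/(240)·0.5737^1·0.8191^7 = +0.601979
d^4_{-1,2}(1.9196) = +0.482894 -1.476547 +0.601979 = -0.391674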